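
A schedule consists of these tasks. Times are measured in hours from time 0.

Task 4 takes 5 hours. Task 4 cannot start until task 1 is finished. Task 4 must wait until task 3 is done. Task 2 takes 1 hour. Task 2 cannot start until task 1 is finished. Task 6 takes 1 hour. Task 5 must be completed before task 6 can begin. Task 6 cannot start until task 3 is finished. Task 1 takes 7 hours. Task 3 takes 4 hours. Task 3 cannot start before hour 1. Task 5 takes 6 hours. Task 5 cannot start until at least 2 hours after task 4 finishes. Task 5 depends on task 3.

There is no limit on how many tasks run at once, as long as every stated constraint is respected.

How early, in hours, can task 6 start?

Task 3 cannot begin until its own release at hour 1. It runs from hour 1 to 1 + 4 = hour 5.
Nothing blocks task 1, so it runs from hour 0 to hour 7.
Task 4 needs all of task 1 (finishes hour 7); task 3 (finishes hour 5). That puts its earliest start at hour 7; it finishes at 7 + 5 = hour 12.
Task 5 has to wait for task 4 (finishes hour 12, plus 2-hour gap → hour 14); task 3 (finishes hour 5). The latest of these is hour 14, so task 5 runs hour 14 to 14 + 6 = hour 20.
Task 6 waits on task 5 (finishes hour 20); task 3 (finishes hour 5). The latest of these is hour 20, which is the earliest task 6 can start.

20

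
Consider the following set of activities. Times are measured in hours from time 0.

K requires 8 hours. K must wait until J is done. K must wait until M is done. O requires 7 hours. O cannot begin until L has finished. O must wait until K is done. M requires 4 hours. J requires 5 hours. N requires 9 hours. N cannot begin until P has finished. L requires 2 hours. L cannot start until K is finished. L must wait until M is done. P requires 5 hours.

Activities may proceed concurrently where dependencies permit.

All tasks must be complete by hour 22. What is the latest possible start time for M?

To finish by hour 22, O (duration 7) must start no later than hour 15.
Since O (must start by hour 15) depends on it, L must finish by hour 15. Backing off its 2-hour duration gives a latest start of hour 13.
For K: L (must start by hour 13); O (must start by hour 15). The most restrictive is hour 13; with an 8-hour duration, K must start by hour 5.
M must finish in time for K (must start by hour 5); L (must start by hour 13). The tightest is hour 5, so M must start by 5 − 4 = hour 1.

1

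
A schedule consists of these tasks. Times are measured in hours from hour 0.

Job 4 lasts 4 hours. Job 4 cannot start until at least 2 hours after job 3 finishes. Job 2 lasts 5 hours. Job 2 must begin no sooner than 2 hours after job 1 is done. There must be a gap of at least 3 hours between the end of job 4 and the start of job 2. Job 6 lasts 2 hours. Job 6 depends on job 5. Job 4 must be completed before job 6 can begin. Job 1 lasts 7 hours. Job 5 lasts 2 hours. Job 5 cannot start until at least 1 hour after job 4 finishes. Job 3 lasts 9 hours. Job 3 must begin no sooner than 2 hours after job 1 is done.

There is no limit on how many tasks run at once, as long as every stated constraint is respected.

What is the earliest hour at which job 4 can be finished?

Nothing blocks job 1, so it runs from hour 0 to hour 7.
Job 3 cannot begin until job 1 (finishes hour 7, plus 2-hour gap → hour 9). It runs from hour 9 to 9 + 9 = hour 18.
Job 4 cannot begin until job 3 (finishes hour 18, plus 2-hour gap → hour 20). It runs from hour 20 to 20 + 4 = hour 24.

24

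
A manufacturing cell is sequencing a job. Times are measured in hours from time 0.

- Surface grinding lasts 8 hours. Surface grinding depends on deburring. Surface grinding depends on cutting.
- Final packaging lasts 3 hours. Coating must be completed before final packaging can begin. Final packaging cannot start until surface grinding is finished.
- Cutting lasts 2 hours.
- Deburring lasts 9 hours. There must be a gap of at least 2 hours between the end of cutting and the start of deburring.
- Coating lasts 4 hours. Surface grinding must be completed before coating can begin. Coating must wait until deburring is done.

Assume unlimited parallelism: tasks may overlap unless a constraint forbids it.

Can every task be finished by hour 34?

Cutting has no prerequisites, so it starts at hour 0 and finishes at hour 2.
After cutting (finishes hour 2, plus 2-hour gap → hour 4), deburring can start at hour 4 and finishes at hour 13.
Surface grinding has to wait for deburring (finishes hour 13); cutting (finishes hour 2). The latest of these is hour 13, so surface grinding runs hour 13 to 13 + 8 = hour 21.
Coating has to wait for surface grinding (finishes hour 21); deburring (finishes hour 13). The latest of these is hour 21, so coating runs hour 21 to 21 + 4 = hour 25.
For final packaging: coating (finishes hour 25); surface grinding (finishes hour 21). Taking the maximum gives a start of hour 25, and it finishes at 25 + 3 = hour 28.
Every task is finished by hour 28, which is no later than the deadline of 34, so the schedule is feasible.

Yes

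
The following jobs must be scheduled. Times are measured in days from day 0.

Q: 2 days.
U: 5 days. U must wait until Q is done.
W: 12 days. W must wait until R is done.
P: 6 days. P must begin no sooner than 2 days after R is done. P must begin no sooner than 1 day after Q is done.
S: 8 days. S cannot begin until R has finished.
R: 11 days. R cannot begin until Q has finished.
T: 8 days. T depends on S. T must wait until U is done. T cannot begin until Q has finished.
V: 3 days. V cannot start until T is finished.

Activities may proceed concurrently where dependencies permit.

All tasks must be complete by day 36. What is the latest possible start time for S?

To finish by day 36, V (duration 3) must start no later than day 33.
Since V (must start by day 33) depends on it, T must finish by day 33. Backing off its 8-day duration gives a latest start of day 25.
S feeds into T (must start by day 25); so S must finish by day 25 and therefore start by day 17.

17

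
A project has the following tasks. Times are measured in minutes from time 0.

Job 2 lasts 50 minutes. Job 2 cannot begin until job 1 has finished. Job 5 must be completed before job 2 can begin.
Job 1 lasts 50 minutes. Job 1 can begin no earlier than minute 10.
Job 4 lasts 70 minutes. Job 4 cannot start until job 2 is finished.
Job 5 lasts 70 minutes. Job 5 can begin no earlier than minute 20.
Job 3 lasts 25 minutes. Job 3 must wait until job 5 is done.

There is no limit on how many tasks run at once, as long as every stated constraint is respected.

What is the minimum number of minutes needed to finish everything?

Job 5 cannot begin until its own release at minute 20. It runs from minute 20 to 20 + 70 = minute 90.
Job 3 waits on job 5 (finishes minute 90), so it starts at minute 90 and finishes at 90 + 25 = minute 115.
After its own release at minute 10, job 1 can start at minute 10 and finishes at minute 60.
For job 2: job 1 (finishes minute 60); job 5 (finishes minute 90). Taking the maximum gives a start of minute 90, and it finishes at 90 + 50 = minute 140.
Job 4 cannot begin until job 2 (finishes minute 140). It runs from minute 140 to 140 + 70 = minute 210.
All tasks are finished once the last one completes. Finish times: Job 1 at 60, Job 2 at 140, Job 3 at 115, Job 4 at 210, Job 5 at 90. The latest is minute 210.

210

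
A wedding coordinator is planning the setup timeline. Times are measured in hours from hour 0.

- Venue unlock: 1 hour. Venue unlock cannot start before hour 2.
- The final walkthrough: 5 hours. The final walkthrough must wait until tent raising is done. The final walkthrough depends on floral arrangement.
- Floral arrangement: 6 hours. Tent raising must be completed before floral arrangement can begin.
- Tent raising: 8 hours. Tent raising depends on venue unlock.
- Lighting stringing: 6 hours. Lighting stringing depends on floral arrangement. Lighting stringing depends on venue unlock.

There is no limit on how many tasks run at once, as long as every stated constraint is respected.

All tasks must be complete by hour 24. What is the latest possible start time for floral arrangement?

Lighting stringing has no dependents, so it just needs to finish by hour 24. Starting by 24 − 6 = hour 18 achieves that.
Nothing follows the final walkthrough; the deadline of hour 24 is its only limit. It must start by 24 − 5 = hour 19.
Floral arrangement feeds lighting stringing (must start by hour 18); the final walkthrough (must start by hour 19). Taking the minimum, floral arrangement must finish by hour 18 and start by 18 − 6 = hour 12.

12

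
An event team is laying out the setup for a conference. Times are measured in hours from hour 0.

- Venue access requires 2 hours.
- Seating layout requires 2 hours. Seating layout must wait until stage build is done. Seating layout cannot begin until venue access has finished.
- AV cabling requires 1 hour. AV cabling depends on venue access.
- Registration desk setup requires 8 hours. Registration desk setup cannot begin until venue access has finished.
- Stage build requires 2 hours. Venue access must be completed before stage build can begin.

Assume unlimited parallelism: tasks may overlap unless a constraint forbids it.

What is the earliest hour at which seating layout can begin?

4

Venue access can start immediately at hour 0; it finishes at hour 2.
After venue access (finishes hour 2), stage build can start at hour 2 and finishes at hour 4.
Seating layout waits on stage build (finishes hour 4); venue access (finishes hour 2). The latest of these is hour 4, which is the earliest seating layout can start.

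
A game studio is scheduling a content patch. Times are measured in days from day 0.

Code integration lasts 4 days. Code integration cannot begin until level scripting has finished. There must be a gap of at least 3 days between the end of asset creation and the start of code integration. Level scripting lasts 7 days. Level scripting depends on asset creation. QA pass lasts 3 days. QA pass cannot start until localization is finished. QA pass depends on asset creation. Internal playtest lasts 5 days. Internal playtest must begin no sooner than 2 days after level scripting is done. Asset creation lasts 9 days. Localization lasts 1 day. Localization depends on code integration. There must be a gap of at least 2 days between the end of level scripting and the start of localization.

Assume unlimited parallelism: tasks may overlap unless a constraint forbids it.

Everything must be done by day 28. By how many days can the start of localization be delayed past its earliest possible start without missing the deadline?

Asset creation can start immediately at day 0; it finishes at day 9.
After asset creation (finishes day 9), level scripting can start at day 9 and finishes at day 16.
Code integration cannot start until level scripting (finishes day 16); asset creation (finishes day 9, plus 3-day gap → day 12). The controlling bound is day 16, so code integration finishes at 16 + 4 = day 20.
Localization needs all of code integration (finishes day 20); level scripting (finishes day 16, plus 2-day gap → day 18). That puts its earliest start at day 20; it finishes at 20 + 1 = day 21.

Working backward from the deadline:
To finish by day 28, QA pass (duration 3) must start no later than day 25.
Since QA pass (must start by day 25) depends on it, localization must finish by day 25. Backing off its 1-day duration gives a latest start of day 24.
So localization can start as early as day 20 and as late as day 24, giving 24 − 20 = 4 days of slack.

4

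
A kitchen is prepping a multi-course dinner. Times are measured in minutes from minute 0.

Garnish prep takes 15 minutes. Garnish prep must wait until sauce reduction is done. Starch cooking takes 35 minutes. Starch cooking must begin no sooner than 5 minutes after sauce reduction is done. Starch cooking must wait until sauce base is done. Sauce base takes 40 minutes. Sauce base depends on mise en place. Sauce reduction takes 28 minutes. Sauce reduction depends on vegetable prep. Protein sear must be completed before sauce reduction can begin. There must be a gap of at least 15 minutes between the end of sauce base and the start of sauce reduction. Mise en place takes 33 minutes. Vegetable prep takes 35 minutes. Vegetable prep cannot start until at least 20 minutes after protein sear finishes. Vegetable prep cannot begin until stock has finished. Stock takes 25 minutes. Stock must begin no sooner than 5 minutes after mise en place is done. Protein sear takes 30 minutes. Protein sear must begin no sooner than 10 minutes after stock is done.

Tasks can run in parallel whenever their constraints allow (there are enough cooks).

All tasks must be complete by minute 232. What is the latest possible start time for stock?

44

Starch cooking must finish by minute 232; it takes 35 minutes, so it must start by 232 − 35 = minute 197.
Garnish prep must finish by minute 232; it takes 15 minutes, so it must start by 232 − 15 = minute 217.
Sauce reduction must finish in time for starch cooking (must start by minute 197, minus 5-minute gap → minute 192); garnish prep (must start by minute 217). The tightest is minute 192, so sauce reduction must start by 192 − 28 = minute 164.
Vegetable prep feeds into sauce reduction (must start by minute 164); so vegetable prep must finish by minute 164 and therefore start by minute 129.
Protein sear feeds vegetable prep (must start by minute 129, minus 20-minute gap → minute 109); sauce reduction (must start by minute 164). Taking the minimum, protein sear must finish by minute 109 and start by 109 − 30 = minute 79.
Stock must finish in time for protein sear (must start by minute 79, minus 10-minute gap → minute 69); vegetable prep (must start by minute 129). The tightest is minute 69, so stock must start by 69 − 25 = minute 44.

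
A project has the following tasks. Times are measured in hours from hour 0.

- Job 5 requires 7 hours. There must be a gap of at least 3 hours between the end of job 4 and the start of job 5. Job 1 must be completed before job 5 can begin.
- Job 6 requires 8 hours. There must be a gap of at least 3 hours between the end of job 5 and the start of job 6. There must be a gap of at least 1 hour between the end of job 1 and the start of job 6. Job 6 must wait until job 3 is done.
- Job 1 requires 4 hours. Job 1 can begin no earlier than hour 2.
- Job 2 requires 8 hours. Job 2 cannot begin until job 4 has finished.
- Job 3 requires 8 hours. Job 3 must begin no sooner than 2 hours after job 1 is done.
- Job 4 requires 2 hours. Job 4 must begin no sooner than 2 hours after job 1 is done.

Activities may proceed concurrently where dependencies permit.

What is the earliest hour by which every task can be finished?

Job 1 cannot begin until its own release at hour 2. It runs from hour 2 to 2 + 4 = hour 6.
After job 1 (finishes hour 6, plus 2-hour gap → hour 8), job 4 can start at hour 8 and finishes at hour 10.
For job 5: job 4 (finishes hour 10, plus 3-hour gap → hour 13); job 1 (finishes hour 6). Taking the maximum gives a start of hour 13, and it finishes at 13 + 7 = hour 20.
After job 4 (finishes hour 10), job 2 can start at hour 10 and finishes at hour 18.
Job 3 waits on job 1 (finishes hour 6, plus 2-hour gap → hour 8), so it starts at hour 8 and finishes at 8 + 8 = hour 16.
For job 6: job 5 (finishes hour 20, plus 3-hour gap → hour 23); job 1 (finishes hour 6, plus 1-hour gap → hour 7); job 3 (finishes hour 16). Taking the maximum gives a start of hour 23, and it finishes at 23 + 8 = hour 31.
All tasks are finished once the last one completes. Finish times: Job 1 at 6, Job 2 at 18, Job 3 at 16, Job 4 at 10, Job 5 at 20, Job 6 at 31. The latest is hour 31.

31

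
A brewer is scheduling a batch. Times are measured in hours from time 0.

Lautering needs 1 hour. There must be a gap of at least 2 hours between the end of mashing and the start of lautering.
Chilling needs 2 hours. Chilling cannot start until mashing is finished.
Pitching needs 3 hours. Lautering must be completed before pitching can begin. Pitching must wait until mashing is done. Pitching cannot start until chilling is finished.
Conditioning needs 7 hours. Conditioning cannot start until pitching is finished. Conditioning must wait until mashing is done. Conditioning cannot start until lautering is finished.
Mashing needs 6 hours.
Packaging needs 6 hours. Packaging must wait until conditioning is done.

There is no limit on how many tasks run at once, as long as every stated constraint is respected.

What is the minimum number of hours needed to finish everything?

25

Nothing blocks mashing, so it runs from hour 0 to hour 6.
Chilling cannot begin until mashing (finishes hour 6). It runs from hour 6 to 6 + 2 = hour 8.
Lautering cannot begin until mashing (finishes hour 6, plus 2-hour gap → hour 8). It runs from hour 8 to 8 + 1 = hour 9.
Pitching has to wait for lautering (finishes hour 9); mashing (finishes hour 6); chilling (finishes hour 8). The latest of these is hour 9, so pitching runs hour 9 to 9 + 3 = hour 12.
Conditioning has to wait for pitching (finishes hour 12); mashing (finishes hour 6); lautering (finishes hour 9). The latest of these is hour 12, so conditioning runs hour 12 to 12 + 7 = hour 19.
Packaging cannot begin until conditioning (finishes hour 19). It runs from hour 19 to 19 + 6 = hour 25.
All tasks are finished once the last one completes. Finish times: Mashing at 6, Lautering at 9, Chilling at 8, Pitching at 12, Conditioning at 19, Packaging at 25. The latest is hour 25.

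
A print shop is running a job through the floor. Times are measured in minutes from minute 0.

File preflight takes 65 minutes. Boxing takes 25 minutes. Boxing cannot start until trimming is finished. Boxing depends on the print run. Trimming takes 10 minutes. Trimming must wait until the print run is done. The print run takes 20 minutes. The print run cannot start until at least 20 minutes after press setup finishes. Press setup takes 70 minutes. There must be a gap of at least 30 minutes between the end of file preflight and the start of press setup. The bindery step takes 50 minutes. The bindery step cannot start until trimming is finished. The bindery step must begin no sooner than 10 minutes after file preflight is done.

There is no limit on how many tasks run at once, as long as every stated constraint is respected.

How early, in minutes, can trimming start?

File preflight can start immediately at minute 0; it finishes at minute 65.
After file preflight (finishes minute 65, plus 30-minute gap → minute 95), press setup can start at minute 95 and finishes at minute 165.
After press setup (finishes minute 165, plus 20-minute gap → minute 185), the print run can start at minute 185 and finishes at minute 205.
Trimming waits on the print run (finishes minute 205), so the earliest it can start is minute 205.

205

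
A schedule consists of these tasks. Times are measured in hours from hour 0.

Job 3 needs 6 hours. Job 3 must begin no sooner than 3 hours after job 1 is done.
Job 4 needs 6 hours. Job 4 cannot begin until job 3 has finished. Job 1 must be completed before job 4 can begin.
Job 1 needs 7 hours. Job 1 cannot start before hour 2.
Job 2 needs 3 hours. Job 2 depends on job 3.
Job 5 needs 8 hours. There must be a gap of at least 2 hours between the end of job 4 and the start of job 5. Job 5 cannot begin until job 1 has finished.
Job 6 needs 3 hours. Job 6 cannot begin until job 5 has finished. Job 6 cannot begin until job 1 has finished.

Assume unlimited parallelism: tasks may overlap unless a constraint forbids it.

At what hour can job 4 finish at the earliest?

Job 1 waits on its own release at hour 2, so it starts at hour 2 and finishes at 2 + 7 = hour 9.
After job 1 (finishes hour 9, plus 3-hour gap → hour 12), job 3 can start at hour 12 and finishes at hour 18.
For job 4: job 3 (finishes hour 18); job 1 (finishes hour 9). Taking the maximum gives a start of hour 18, and it finishes at 18 + 6 = hour 24.

24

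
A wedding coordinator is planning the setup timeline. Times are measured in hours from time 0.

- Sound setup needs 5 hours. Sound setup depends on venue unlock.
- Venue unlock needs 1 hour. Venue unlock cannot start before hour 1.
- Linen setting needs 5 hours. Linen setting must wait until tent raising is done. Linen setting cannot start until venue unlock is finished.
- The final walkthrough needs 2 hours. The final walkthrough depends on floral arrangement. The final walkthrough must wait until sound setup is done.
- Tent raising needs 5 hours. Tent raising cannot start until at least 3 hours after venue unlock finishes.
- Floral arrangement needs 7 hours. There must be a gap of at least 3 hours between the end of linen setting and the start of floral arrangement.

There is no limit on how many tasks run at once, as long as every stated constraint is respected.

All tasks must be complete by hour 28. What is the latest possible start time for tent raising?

6

The final walkthrough must finish by hour 28; it takes 2 hours, so it must start by 28 − 2 = hour 26.
Since the final walkthrough (must start by hour 26) depends on it, floral arrangement must finish by hour 26. Backing off its 7-hour duration gives a latest start of hour 19.
Linen setting feeds into floral arrangement (must start by hour 19, minus 3-hour gap → hour 16); so linen setting must finish by hour 16 and therefore start by hour 11.
Since linen setting (must start by hour 11) depends on it, tent raising must finish by hour 11. Backing off its 5-hour duration gives a latest start of hour 6.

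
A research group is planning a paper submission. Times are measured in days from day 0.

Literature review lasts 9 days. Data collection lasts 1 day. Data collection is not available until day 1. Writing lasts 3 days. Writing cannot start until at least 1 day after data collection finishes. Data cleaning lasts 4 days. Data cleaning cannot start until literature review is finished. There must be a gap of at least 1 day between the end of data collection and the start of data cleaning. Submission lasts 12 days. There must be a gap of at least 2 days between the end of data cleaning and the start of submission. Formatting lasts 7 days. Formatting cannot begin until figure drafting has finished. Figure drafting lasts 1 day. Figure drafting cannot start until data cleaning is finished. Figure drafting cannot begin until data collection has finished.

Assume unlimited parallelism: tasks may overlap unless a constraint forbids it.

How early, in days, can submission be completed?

After its own release at day 1, data collection can start at day 1 and finishes at day 2.
Nothing blocks literature review, so it runs from day 0 to day 9.
For data cleaning: literature review (finishes day 9); data collection (finishes day 2, plus 1-day gap → day 3). Taking the maximum gives a start of day 9, and it finishes at 9 + 4 = day 13.
Submission cannot begin until data cleaning (finishes day 13, plus 2-day gap → day 15). It runs from day 15 to 15 + 12 = day 27.

27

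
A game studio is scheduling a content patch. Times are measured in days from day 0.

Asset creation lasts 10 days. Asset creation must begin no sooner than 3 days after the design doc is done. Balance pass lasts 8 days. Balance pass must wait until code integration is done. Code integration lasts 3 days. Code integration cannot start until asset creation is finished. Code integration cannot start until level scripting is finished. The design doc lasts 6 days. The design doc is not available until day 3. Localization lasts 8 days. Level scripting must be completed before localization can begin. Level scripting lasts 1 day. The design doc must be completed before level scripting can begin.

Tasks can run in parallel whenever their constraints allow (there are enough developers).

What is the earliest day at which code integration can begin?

22

The design doc cannot begin until its own release at day 3. It runs from day 3 to 3 + 6 = day 9.
After the design doc (finishes day 9), level scripting can start at day 9 and finishes at day 10.
After the design doc (finishes day 9, plus 3-day gap → day 12), asset creation can start at day 12 and finishes at day 22.
Code integration waits on asset creation (finishes day 22); level scripting (finishes day 10). The latest of these is day 22, which is the earliest code integration can start.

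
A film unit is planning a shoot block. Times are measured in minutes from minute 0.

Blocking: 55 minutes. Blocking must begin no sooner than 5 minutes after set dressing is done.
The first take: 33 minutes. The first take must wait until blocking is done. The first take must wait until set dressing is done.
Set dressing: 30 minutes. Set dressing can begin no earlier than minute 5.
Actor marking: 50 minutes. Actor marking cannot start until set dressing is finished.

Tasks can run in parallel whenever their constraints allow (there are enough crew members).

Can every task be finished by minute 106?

No

Set dressing waits on its own release at minute 5, so it starts at minute 5 and finishes at 5 + 30 = minute 35.
Actor marking cannot begin until set dressing (finishes minute 35). It runs from minute 35 to 35 + 50 = minute 85.
Blocking cannot begin until set dressing (finishes minute 35, plus 5-minute gap → minute 40). It runs from minute 40 to 40 + 55 = minute 95.
The first take has to wait for blocking (finishes minute 95); set dressing (finishes minute 35). The latest of these is minute 95, so the first take runs minute 95 to 95 + 33 = minute 128.
The earliest everything can be done is minute 128, which is after the deadline of 106, so it is not possible.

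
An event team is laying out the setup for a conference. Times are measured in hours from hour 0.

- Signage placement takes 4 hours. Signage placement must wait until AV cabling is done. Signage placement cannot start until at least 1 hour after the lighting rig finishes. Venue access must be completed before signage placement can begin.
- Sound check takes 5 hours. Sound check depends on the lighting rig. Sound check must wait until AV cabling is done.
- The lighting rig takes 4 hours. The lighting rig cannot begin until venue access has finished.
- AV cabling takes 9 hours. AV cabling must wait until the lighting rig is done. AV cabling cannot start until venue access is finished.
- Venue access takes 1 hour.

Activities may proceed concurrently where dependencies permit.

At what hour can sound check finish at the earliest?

19

Venue access can start immediately at hour 0; it finishes at hour 1.
The lighting rig waits on venue access (finishes hour 1), so it starts at hour 1 and finishes at 1 + 4 = hour 5.
AV cabling has to wait for the lighting rig (finishes hour 5); venue access (finishes hour 1). The latest of these is hour 5, so AV cabling runs hour 5 to 5 + 9 = hour 14.
Sound check has to wait for the lighting rig (finishes hour 5); AV cabling (finishes hour 14). The latest of these is hour 14, so sound check runs hour 14 to 14 + 5 = hour 19.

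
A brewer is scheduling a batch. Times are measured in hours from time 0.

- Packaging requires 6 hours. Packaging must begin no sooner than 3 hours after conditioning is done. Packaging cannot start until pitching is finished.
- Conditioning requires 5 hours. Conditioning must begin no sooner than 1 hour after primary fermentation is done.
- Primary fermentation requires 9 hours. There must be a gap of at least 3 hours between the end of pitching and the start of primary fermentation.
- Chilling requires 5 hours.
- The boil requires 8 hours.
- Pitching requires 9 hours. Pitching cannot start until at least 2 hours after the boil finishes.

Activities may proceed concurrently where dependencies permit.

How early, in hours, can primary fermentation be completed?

The boil has no prerequisites, so it starts at hour 0 and finishes at hour 8.
Pitching cannot begin until the boil (finishes hour 8, plus 2-hour gap → hour 10). It runs from hour 10 to 10 + 9 = hour 19.
Primary fermentation waits on pitching (finishes hour 19, plus 3-hour gap → hour 22), so it starts at hour 22 and finishes at 22 + 9 = hour 31.

31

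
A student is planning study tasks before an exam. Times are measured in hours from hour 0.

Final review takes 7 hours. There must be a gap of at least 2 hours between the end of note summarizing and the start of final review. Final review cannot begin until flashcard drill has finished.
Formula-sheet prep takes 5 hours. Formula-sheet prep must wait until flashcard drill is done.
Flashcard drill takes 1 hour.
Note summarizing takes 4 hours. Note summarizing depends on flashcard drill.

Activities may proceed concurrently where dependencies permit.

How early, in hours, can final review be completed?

14

Flashcard drill can start immediately at hour 0; it finishes at hour 1.
After flashcard drill (finishes hour 1), note summarizing can start at hour 1 and finishes at hour 5.
For final review: note summarizing (finishes hour 5, plus 2-hour gap → hour 7); flashcard drill (finishes hour 1). Taking the maximum gives a start of hour 7, and it finishes at 7 + 7 = hour 14.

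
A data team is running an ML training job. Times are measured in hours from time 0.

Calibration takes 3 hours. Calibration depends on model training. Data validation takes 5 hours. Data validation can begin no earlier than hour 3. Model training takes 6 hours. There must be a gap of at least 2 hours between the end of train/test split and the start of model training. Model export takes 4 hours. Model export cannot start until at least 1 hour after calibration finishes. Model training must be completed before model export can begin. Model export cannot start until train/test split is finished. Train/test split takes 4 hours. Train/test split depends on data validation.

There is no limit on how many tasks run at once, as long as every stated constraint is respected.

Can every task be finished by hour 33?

After its own release at hour 3, data validation can start at hour 3 and finishes at hour 8.
Train/test split cannot begin until data validation (finishes hour 8). It runs from hour 8 to 8 + 4 = hour 12.
Model training cannot begin until train/test split (finishes hour 12, plus 2-hour gap → hour 14). It runs from hour 14 to 14 + 6 = hour 20.
After model training (finishes hour 20), calibration can start at hour 20 and finishes at hour 23.
Model export cannot start until calibration (finishes hour 23, plus 1-hour gap → hour 24); model training (finishes hour 20); train/test split (finishes hour 12). The controlling bound is hour 24, so model export finishes at 24 + 4 = hour 28.
Every task is finished by hour 28, which is no later than the deadline of 33, so the schedule is feasible.

Yes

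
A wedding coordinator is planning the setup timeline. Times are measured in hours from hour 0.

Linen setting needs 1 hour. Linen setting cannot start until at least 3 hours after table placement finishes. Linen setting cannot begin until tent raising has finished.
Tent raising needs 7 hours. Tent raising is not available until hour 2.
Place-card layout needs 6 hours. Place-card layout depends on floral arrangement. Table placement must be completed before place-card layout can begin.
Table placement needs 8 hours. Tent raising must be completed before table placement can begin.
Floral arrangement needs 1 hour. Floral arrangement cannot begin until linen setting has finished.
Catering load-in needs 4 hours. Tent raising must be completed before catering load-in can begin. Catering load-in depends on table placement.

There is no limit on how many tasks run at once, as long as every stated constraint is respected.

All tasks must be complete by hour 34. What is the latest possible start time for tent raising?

Place-card layout must finish by hour 34; it takes 6 hours, so it must start by 34 − 6 = hour 28.
Since place-card layout (must start by hour 28) depends on it, floral arrangement must finish by hour 28. Backing off its 1-hour duration gives a latest start of hour 27.
Linen setting must finish before floral arrangement (must start by hour 27). With a 1-hour duration, linen setting must start by 27 − 1 = hour 26.
Nothing follows catering load-in; the deadline of hour 34 is its only limit. It must start by 34 − 4 = hour 30.
Table placement must finish in time for linen setting (must start by hour 26, minus 3-hour gap → hour 23); catering load-in (must start by hour 30); place-card layout (must start by hour 28). The tightest is hour 23, so table placement must start by 23 − 8 = hour 15.
Tent raising feeds table placement (must start by hour 15); linen setting (must start by hour 26); catering load-in (must start by hour 30). Taking the minimum, tent raising must finish by hour 15 and start by 15 − 7 = hour 8.

8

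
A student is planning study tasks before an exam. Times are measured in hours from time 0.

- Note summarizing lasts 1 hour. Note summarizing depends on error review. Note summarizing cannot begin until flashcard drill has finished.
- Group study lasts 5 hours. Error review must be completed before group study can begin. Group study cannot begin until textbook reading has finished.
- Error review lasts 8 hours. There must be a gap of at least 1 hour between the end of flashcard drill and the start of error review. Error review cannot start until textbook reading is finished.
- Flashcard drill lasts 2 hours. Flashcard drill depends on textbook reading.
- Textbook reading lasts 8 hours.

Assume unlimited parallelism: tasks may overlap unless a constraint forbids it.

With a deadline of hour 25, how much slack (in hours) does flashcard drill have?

1

Textbook reading has no prerequisites, so it starts at hour 0 and finishes at hour 8.
Flashcard drill cannot begin until textbook reading (finishes hour 8). It runs from hour 8 to 8 + 2 = hour 10.

Working backward from the deadline:
Group study must finish by hour 25; it takes 5 hours, so it must start by 25 − 5 = hour 20.
To finish by hour 25, note summarizing (duration 1) must start no later than hour 24.
Error review feeds group study (must start by hour 20); note summarizing (must start by hour 24). Taking the minimum, error review must finish by hour 20 and start by 20 − 8 = hour 12.
Flashcard drill has several dependents: error review (must start by hour 12, minus 1-hour gap → hour 11); note summarizing (must start by hour 24). The earliest of those limits is hour 11, so flashcard drill must start by 11 − 2 = hour 9.
So flashcard drill can start as early as hour 8 and as late as hour 9, giving 9 − 8 = 1 hour of slack.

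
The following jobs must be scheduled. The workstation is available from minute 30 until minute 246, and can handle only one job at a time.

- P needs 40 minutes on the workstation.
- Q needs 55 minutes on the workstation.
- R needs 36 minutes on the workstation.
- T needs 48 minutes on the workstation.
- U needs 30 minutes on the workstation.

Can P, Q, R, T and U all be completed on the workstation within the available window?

Yes

The workstation window is 246 − 30 = 216 minutes.
Running back to back, the jobs need 40 + 55 + 36 + 48 + 30 = 209 minutes on the workstation.
Since 209 ≤ 216, they fit within the window.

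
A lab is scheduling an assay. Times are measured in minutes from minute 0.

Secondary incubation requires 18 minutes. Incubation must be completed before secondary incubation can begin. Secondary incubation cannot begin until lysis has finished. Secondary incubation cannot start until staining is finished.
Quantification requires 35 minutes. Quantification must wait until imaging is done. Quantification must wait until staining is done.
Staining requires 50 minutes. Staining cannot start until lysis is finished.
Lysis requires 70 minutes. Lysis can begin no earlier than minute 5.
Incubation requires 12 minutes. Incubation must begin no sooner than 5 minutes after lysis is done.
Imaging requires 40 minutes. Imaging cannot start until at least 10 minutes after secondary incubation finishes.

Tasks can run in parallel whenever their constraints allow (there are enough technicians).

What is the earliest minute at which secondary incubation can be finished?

Lysis waits on its own release at minute 5, so it starts at minute 5 and finishes at 5 + 70 = minute 75.
After lysis (finishes minute 75), staining can start at minute 75 and finishes at minute 125.
Incubation cannot begin until lysis (finishes minute 75, plus 5-minute gap → minute 80). It runs from minute 80 to 80 + 12 = minute 92.
Secondary incubation needs all of incubation (finishes minute 92); lysis (finishes minute 75); staining (finishes minute 125). That puts its earliest start at minute 125; it finishes at 125 + 18 = minute 143.

143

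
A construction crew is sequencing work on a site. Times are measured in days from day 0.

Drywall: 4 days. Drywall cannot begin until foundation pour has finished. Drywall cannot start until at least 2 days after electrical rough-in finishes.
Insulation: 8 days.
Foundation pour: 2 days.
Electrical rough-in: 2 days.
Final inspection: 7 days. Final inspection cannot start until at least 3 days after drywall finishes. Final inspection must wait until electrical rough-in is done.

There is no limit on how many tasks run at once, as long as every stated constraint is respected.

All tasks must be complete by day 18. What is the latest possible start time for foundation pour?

Final inspection has no dependents, so it just needs to finish by day 18. Starting by 18 − 7 = day 11 achieves that.
Drywall has to be done before final inspection (must start by day 11, minus 3-day gap → day 8). That means finishing by day 8, i.e. starting by 8 − 4 = day 4.
Foundation pour feeds into drywall (must start by day 4); so foundation pour must finish by day 4 and therefore start by day 2.

2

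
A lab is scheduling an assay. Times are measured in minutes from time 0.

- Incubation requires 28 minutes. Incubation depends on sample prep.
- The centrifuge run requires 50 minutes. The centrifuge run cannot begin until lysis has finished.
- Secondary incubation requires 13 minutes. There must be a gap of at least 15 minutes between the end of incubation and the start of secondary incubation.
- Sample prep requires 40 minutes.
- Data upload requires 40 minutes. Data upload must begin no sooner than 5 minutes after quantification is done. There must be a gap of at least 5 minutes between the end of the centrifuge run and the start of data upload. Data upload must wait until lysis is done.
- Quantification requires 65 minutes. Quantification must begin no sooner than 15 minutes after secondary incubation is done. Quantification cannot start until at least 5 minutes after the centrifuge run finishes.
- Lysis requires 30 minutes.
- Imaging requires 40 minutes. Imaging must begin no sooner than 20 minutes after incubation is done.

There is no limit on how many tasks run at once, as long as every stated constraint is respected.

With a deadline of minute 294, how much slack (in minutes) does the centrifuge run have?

Nothing blocks lysis, so it runs from minute 0 to minute 30.
The centrifuge run waits on lysis (finishes minute 30), so it starts at minute 30 and finishes at 30 + 50 = minute 80.

Working backward from the deadline:
To finish by minute 294, data upload (duration 40) must start no later than minute 254.
Quantification feeds into data upload (must start by minute 254, minus 5-minute gap → minute 249); so quantification must finish by minute 249 and therefore start by minute 184.
The centrifuge run must finish in time for quantification (must start by minute 184, minus 5-minute gap → minute 179); data upload (must start by minute 254, minus 5-minute gap → minute 249). The tightest is minute 179, so the centrifuge run must start by 179 − 50 = minute 129.
So the centrifuge run can start as early as minute 30 and as late as minute 129, giving 129 − 30 = 99 minutes of slack.

99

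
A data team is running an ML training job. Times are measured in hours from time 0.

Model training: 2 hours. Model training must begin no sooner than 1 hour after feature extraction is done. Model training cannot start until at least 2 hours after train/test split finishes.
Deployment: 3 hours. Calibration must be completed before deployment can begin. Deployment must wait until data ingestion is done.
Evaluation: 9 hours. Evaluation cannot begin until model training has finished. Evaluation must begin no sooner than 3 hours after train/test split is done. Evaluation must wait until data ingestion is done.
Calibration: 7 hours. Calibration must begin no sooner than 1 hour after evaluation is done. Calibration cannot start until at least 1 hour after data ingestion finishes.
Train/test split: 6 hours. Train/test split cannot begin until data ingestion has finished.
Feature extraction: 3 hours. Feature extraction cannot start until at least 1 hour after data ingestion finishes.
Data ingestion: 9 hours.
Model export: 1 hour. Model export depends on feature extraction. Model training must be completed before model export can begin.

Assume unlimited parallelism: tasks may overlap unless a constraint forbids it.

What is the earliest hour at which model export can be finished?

Data ingestion has no prerequisites, so it starts at hour 0 and finishes at hour 9.
After data ingestion (finishes hour 9), train/test split can start at hour 9 and finishes at hour 15.
Feature extraction waits on data ingestion (finishes hour 9, plus 1-hour gap → hour 10), so it starts at hour 10 and finishes at 10 + 3 = hour 13.
Model training has to wait for feature extraction (finishes hour 13, plus 1-hour gap → hour 14); train/test split (finishes hour 15, plus 2-hour gap → hour 17). The latest of these is hour 17, so model training runs hour 17 to 17 + 2 = hour 19.
Model export needs all of feature extraction (finishes hour 13); model training (finishes hour 19). That puts its earliest start at hour 19; it finishes at 19 + 1 = hour 20.

20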